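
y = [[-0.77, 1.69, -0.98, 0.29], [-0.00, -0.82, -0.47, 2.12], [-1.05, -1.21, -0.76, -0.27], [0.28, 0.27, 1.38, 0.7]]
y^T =[[-0.77,-0.00,-1.05,0.28], [1.69,-0.82,-1.21,0.27], [-0.98,-0.47,-0.76,1.38], [0.29,2.12,-0.27,0.70]]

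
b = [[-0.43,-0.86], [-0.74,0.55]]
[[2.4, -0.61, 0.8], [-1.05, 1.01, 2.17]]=b @ [[-0.48, -0.61, -2.64], [-2.55, 1.02, 0.39]]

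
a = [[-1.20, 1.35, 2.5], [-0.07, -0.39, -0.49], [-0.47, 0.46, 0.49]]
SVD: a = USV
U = [[-0.96,  -0.02,  -0.29],[0.17,  -0.86,  -0.48],[-0.24,  -0.50,  0.83]]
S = [3.23, 0.35, 0.2]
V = [[0.39, -0.45, -0.8], [0.92, 0.21, 0.33], [-0.02, 0.87, -0.50]]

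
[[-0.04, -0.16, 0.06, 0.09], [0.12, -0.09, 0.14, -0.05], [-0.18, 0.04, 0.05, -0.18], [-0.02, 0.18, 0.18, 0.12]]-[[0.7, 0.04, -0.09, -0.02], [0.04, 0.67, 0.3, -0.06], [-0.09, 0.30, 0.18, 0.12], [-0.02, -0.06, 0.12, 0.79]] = [[-0.74, -0.2, 0.15, 0.11], [0.08, -0.76, -0.16, 0.01], [-0.09, -0.26, -0.13, -0.30], [0.00, 0.24, 0.06, -0.67]]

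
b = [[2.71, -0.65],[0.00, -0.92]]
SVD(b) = [[1.00, -0.09], [0.09, 1.0]] @ diag([2.796049921897413, 0.8916865112008096]) @ [[0.97, -0.26], [-0.26, -0.97]]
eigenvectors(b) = [[1.0, 0.18],[0.00, 0.98]]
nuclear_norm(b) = 3.69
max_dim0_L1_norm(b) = 2.71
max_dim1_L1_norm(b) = 3.36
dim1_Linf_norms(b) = [2.71, 0.92]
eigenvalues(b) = [2.71, -0.92]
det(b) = -2.49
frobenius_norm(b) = 2.93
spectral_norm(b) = 2.80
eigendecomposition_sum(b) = [[2.71,-0.49], [0.00,0.0]] + [[-0.0, -0.16], [-0.0, -0.92]]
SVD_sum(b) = [[2.69, -0.72], [0.23, -0.06]] + [[0.02, 0.07], [-0.23, -0.86]]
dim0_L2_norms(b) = [2.71, 1.13]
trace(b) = 1.79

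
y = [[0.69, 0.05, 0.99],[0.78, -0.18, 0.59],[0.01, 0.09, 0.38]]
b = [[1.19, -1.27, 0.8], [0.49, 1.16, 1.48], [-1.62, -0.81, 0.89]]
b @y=[[-0.16, 0.36, 0.73],  [1.26, -0.05, 1.73],  [-1.74, 0.14, -1.74]]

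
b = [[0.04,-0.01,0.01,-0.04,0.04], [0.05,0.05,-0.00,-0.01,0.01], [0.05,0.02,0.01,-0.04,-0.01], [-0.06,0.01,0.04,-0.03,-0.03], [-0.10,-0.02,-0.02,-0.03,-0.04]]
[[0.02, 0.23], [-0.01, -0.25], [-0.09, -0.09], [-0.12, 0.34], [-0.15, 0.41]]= b @ [[0.29, -4.20], [-0.51, -2.56], [0.22, 2.16], [1.85, -4.8], [1.80, 3.98]]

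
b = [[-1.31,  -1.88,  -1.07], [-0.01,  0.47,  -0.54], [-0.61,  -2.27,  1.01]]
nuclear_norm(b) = 4.94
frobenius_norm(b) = 3.67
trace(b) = 0.17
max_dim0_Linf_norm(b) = 2.27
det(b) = 0.01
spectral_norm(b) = 3.26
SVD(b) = [[-0.68,-0.71,-0.16], [0.13,-0.34,0.93], [-0.72,0.61,0.33]] @ diag([3.2617704258237508, 1.6774822045911923, 0.0026725458680408394]) @ [[0.41, 0.91, -0.02], [0.33, -0.13, 0.93], [0.85, -0.39, -0.36]]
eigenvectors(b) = [[0.11,-0.96,0.85],  [0.35,-0.07,-0.39],  [-0.93,-0.27,-0.36]]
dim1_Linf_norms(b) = [1.88, 0.54, 2.27]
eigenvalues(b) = [1.92, -1.75, -0.0]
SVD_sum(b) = [[-0.91, -2.03, 0.05], [0.18, 0.40, -0.01], [-0.96, -2.14, 0.05]] + [[-0.4, 0.15, -1.12], [-0.19, 0.07, -0.53], [0.35, -0.13, 0.96]] + [[-0.0, 0.00, 0.00], [0.0, -0.0, -0.0], [0.00, -0.0, -0.0]]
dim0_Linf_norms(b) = [1.31, 2.27, 1.07]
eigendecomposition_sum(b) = [[0.03, 0.19, -0.15], [0.09, 0.62, -0.47], [-0.23, -1.68, 1.27]] + [[-1.34, -2.08, -0.93], [-0.10, -0.15, -0.07], [-0.38, -0.58, -0.26]] + [[-0.0, 0.01, 0.00],  [0.00, -0.0, -0.0],  [0.00, -0.0, -0.0]]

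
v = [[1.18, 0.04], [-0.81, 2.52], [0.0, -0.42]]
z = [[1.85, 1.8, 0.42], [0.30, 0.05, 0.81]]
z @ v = [[0.72,4.43], [0.31,-0.20]]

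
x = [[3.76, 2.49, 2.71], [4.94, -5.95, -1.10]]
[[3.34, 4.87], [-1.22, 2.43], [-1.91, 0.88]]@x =[[36.62,-20.66,3.69], [7.42,-17.5,-5.98], [-2.83,-9.99,-6.14]]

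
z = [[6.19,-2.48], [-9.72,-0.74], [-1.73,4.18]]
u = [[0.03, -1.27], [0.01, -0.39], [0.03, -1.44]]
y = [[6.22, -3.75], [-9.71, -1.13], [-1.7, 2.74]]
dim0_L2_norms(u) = [0.04, 1.96]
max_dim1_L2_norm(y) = 9.78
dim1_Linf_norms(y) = [6.22, 9.71, 2.74]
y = u + z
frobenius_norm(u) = 1.96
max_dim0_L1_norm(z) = 17.64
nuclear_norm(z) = 16.44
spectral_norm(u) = 1.96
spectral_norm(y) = 11.76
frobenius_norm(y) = 12.60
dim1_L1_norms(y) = [9.97, 10.84, 4.44]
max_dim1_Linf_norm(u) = 1.44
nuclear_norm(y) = 16.27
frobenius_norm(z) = 12.65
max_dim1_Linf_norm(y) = 9.71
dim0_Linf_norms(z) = [9.72, 4.18]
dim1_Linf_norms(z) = [6.19, 9.72, 4.18]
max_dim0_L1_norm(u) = 3.1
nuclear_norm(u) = 1.96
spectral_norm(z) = 11.74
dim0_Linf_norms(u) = [0.03, 1.44]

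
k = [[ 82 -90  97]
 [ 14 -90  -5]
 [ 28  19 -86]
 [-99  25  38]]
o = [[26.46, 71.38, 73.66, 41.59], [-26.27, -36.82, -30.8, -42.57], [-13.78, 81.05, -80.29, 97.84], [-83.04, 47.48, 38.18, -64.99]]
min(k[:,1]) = -90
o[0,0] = 26.46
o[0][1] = 71.38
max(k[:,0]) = 82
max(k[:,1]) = 25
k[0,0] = 82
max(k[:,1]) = 25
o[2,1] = 81.05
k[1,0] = 14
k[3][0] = -99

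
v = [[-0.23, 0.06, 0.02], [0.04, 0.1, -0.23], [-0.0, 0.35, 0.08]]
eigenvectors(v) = [[(0.99+0j), (0.09+0.04j), 0.09-0.04j], [-0.07+0.00j, (0.03+0.62j), 0.03-0.62j], [0.08+0.00j, (0.78+0j), (0.78-0j)]]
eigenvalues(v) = [(-0.23+0j), (0.09+0.28j), (0.09-0.28j)]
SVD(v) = [[0.25, -0.56, -0.79], [0.19, 0.83, -0.52], [0.95, -0.02, 0.31]] @ diag([0.3715548699631597, 0.26331443548325184, 0.20715329269117608]) @ [[-0.13, 0.99, 0.10], [0.61, 0.16, -0.77], [0.78, 0.04, 0.63]]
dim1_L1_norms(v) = [0.31, 0.37, 0.43]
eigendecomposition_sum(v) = [[-0.23+0.00j,0.01-0.00j,0.03+0.00j], [(0.02-0j),-0.00+0.00j,(-0-0j)], [(-0.02+0j),0.00-0.00j,0j]] + [[0.00-0.00j, 0.02+0.00j, (-0+0.02j)], [(0.01+0.01j), 0.05+0.14j, -0.11+0.04j], [0.01-0.01j, 0.17-0.06j, (0.04+0.14j)]] + [[0j, (0.02-0j), -0.00-0.02j], [(0.01-0.01j), (0.05-0.14j), -0.11-0.04j], [0.01+0.01j, (0.17+0.06j), (0.04-0.14j)]]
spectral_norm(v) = 0.37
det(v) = -0.02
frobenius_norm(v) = 0.50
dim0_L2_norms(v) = [0.23, 0.37, 0.24]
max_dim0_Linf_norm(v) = 0.35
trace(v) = -0.05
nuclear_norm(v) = 0.84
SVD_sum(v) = [[-0.01, 0.09, 0.01], [-0.01, 0.07, 0.01], [-0.05, 0.35, 0.04]] + [[-0.09, -0.02, 0.11], [0.13, 0.04, -0.17], [-0.00, -0.0, 0.00]] + [[-0.13, -0.01, -0.10],[-0.08, -0.0, -0.07],[0.05, 0.0, 0.04]]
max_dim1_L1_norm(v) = 0.43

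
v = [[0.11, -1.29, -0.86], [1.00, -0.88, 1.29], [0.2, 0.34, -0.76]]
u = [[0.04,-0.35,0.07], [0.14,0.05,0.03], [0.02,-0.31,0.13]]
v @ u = [[-0.19, 0.16, -0.14], [-0.06, -0.79, 0.21], [0.04, 0.18, -0.07]]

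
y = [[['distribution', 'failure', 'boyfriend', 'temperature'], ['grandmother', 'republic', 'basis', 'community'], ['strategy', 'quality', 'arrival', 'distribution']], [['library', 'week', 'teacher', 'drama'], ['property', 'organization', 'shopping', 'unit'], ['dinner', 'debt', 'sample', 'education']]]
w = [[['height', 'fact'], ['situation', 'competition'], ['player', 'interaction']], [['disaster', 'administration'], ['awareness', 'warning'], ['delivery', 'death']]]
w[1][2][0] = 'delivery'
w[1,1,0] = 'awareness'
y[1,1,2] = 'shopping'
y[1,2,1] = 'debt'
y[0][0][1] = 'failure'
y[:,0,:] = [['distribution', 'failure', 'boyfriend', 'temperature'], ['library', 'week', 'teacher', 'drama']]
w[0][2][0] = 'player'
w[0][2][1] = 'interaction'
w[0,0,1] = 'fact'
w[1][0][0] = 'disaster'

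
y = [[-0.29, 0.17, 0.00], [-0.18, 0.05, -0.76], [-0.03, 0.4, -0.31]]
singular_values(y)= [0.87, 0.39, 0.26]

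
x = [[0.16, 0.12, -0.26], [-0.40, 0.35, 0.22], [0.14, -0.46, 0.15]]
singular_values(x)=[0.69, 0.46, 0.0]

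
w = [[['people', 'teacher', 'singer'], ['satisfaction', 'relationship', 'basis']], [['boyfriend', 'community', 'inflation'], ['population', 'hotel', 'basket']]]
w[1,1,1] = 'hotel'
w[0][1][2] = 'basis'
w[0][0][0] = 'people'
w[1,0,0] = 'boyfriend'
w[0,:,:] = [['people', 'teacher', 'singer'], ['satisfaction', 'relationship', 'basis']]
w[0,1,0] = 'satisfaction'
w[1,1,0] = 'population'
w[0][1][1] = 'relationship'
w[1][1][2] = 'basket'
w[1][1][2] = 'basket'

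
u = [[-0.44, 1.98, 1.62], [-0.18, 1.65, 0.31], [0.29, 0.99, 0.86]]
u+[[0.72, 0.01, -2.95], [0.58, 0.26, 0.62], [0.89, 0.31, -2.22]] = [[0.28, 1.99, -1.33], [0.40, 1.91, 0.93], [1.18, 1.3, -1.36]]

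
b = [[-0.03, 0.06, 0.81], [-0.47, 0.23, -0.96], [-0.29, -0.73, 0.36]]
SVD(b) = [[0.53, -0.22, -0.81], [-0.76, 0.29, -0.58], [0.37, 0.93, -0.02]] @ diag([1.3797577027998924, 0.7529620939874835, 0.36320347820794385]) @ [[0.17, -0.30, 0.94], [-0.53, -0.83, -0.17], [0.83, -0.47, -0.3]]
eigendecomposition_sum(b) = [[-0.03+0.31j, (0.16+0.18j), 0.23+0.05j], [(-0.21-0.12j), (-0.18+0.06j), (-0.11+0.15j)], [-0.16-0.11j, (-0.15+0.03j), -0.10+0.11j]] + [[(-0.03-0.31j), 0.16-0.18j, 0.23-0.05j], [-0.21+0.12j, -0.18-0.06j, -0.11-0.15j], [-0.16+0.11j, (-0.15-0.03j), (-0.1-0.11j)]] + [[0.02+0.00j, -0.27+0.00j, 0.34+0.00j], [(-0.05-0j), 0.58-0.00j, -0.75-0.00j], [(0.04+0j), (-0.43+0j), (0.56+0j)]]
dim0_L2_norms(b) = [0.55, 0.77, 1.31]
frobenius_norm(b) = 1.61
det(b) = 0.38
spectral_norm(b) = 1.38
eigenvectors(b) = [[(-0.71+0j), (-0.71-0j), (0.34+0j)], [0.22-0.50j, (0.22+0.5j), (-0.75+0j)], [(0.22-0.39j), (0.22+0.39j), (0.56+0j)]]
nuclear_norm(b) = 2.50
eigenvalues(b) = [(-0.3+0.48j), (-0.3-0.48j), (1.16+0j)]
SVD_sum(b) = [[0.13, -0.22, 0.69], [-0.18, 0.31, -0.99], [0.09, -0.15, 0.48]] + [[0.09, 0.14, 0.03], [-0.12, -0.18, -0.04], [-0.37, -0.58, -0.12]] + [[-0.25, 0.14, 0.09],[-0.17, 0.10, 0.06],[-0.0, 0.00, 0.0]]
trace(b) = 0.56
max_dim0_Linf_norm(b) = 0.96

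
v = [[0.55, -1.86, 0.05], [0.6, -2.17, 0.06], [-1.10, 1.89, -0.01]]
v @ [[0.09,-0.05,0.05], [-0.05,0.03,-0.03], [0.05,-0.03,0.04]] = [[0.15, -0.08, 0.09], [0.17, -0.10, 0.1], [-0.19, 0.11, -0.11]]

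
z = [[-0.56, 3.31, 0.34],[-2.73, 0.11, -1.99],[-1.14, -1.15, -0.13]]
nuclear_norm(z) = 7.77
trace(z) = -0.58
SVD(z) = [[-0.64, -0.70, -0.30], [-0.77, 0.57, 0.3], [-0.04, 0.42, -0.90]] @ diag([3.5530533261049753, 3.512172403241831, 0.6998979009547645]) @ [[0.7, -0.61, 0.37], [-0.47, -0.79, -0.41], [0.54, 0.11, -0.84]]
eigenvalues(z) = [(-0.79+2.84j), (-0.79-2.84j), (1+0j)]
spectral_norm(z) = 3.55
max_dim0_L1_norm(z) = 4.57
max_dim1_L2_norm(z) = 3.38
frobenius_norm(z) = 5.04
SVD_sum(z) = [[-1.60, 1.39, -0.84], [-1.91, 1.65, -1.0], [-0.10, 0.09, -0.05]] + [[1.16, 1.94, 1.01], [-0.93, -1.57, -0.81], [-0.70, -1.17, -0.6]] + [[-0.11, -0.02, 0.18], [0.11, 0.02, -0.18], [-0.34, -0.07, 0.53]]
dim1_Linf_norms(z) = [3.31, 2.73, 1.15]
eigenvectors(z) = [[(0.72+0j), (0.72-0j), (-0.49+0j)], [(-0.03+0.59j), -0.03-0.59j, -0.31+0.00j], [-0.17+0.32j, (-0.17-0.32j), 0.81+0.00j]]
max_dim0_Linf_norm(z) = 3.31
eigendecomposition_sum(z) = [[(-0.22+1.64j), (1.51-0.04j), (0.45+0.98j)],[-1.33-0.26j, (-0.04+1.23j), (-0.82+0.32j)],[-0.66-0.47j, -0.33+0.66j, (-0.53-0.03j)]] + [[(-0.22-1.64j), (1.51+0.04j), (0.45-0.98j)], [-1.33+0.26j, -0.04-1.23j, (-0.82-0.32j)], [(-0.66+0.47j), -0.33-0.66j, -0.53+0.03j]] + [[-0.11-0.00j, (0.3+0j), -0.56-0.00j], [(-0.07-0j), 0.19+0.00j, (-0.36-0j)], [(0.19+0j), -0.49-0.00j, (0.92+0j)]]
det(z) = 8.73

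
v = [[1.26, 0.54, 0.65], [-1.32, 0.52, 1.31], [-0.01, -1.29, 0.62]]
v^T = [[1.26, -1.32, -0.01],[0.54, 0.52, -1.29],[0.65, 1.31, 0.62]]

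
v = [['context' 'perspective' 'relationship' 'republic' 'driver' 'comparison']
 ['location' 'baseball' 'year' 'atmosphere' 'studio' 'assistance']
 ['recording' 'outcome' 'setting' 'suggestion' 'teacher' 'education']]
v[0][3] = 'republic'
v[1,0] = 'location'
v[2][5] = 'education'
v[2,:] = ['recording', 'outcome', 'setting', 'suggestion', 'teacher', 'education']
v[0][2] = 'relationship'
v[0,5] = 'comparison'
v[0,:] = ['context', 'perspective', 'relationship', 'republic', 'driver', 'comparison']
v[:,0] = ['context', 'location', 'recording']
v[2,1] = 'outcome'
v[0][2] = 'relationship'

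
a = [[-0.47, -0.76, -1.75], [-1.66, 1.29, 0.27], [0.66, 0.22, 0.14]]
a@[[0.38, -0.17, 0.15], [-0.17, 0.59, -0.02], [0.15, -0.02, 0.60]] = [[-0.31, -0.33, -1.11], [-0.81, 1.04, -0.11], [0.23, 0.01, 0.18]]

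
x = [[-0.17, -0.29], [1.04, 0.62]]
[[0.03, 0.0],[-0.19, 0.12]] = x@[[-0.17, 0.18], [-0.02, -0.11]]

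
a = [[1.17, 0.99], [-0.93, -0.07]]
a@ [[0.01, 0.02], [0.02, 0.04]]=[[0.03, 0.06], [-0.01, -0.02]]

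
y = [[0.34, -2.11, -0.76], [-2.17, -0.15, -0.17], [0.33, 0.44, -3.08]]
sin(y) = [[-0.04, -0.91, 0.31], [-0.86, -0.19, 0.45], [-0.32, -0.34, -0.12]]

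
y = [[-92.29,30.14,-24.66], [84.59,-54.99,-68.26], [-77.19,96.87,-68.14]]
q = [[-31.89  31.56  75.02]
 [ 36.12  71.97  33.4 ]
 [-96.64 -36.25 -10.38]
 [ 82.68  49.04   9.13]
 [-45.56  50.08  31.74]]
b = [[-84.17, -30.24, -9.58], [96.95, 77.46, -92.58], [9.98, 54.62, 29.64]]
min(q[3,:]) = 9.13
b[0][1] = -30.24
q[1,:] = [36.12, 71.97, 33.4]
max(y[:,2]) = -24.66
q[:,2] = [75.02, 33.4, -10.38, 9.13, 31.74]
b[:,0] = [-84.17, 96.95, 9.98]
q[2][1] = -36.25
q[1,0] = 36.12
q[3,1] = 49.04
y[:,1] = [30.14, -54.99, 96.87]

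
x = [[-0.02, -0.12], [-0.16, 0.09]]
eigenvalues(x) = [-0.11, 0.18]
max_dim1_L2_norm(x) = 0.18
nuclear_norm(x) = 0.30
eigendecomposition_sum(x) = [[-0.08, -0.05], [-0.06, -0.04]] + [[0.06, -0.07], [-0.1, 0.13]]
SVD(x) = [[0.33, -0.94], [-0.94, -0.33]] @ diag([0.190727378306406, 0.11010480082342049]) @ [[0.76, -0.65], [0.65, 0.76]]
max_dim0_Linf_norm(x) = 0.16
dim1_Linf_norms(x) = [0.12, 0.16]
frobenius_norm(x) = 0.22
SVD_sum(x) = [[0.05, -0.04],[-0.14, 0.12]] + [[-0.07, -0.08],  [-0.02, -0.03]]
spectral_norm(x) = 0.19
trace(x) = 0.07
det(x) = -0.02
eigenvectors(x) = [[-0.79, 0.51], [-0.62, -0.86]]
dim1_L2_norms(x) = [0.12, 0.18]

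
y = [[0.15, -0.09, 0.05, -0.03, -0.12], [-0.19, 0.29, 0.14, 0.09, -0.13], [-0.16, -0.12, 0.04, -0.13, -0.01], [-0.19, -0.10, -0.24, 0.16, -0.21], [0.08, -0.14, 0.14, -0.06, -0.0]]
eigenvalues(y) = [(-0.09+0.18j), (-0.09-0.18j), (0.14+0j), (0.42+0j), (0.27+0j)]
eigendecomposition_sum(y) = [[-0.00+0.03j, -0.01+0.02j, (0.03+0.02j), 0.00+0.01j, -0.04+0.01j], [(0.03+0.03j), 0.00+0.03j, (0.05-0.01j), 0.01+0.01j, (-0.02+0.05j)], [-0.06+0.02j, -0.04-0.02j, -0.02+0.07j, (-0.02+0.01j), -0.05-0.07j], [-0.06+0.04j, (-0.05-0.01j), (-0.01+0.09j), (-0.02+0.02j), (-0.08-0.07j)], [(0.01+0.04j), (-0.01+0.03j), 0.05+0.01j, 0.01+0.02j, -0.05+0.04j]] + [[(-0-0.03j), -0.01-0.02j, (0.03-0.02j), -0.01j, -0.04-0.01j], [(0.03-0.03j), 0.00-0.03j, (0.05+0.01j), (0.01-0.01j), -0.02-0.05j], [(-0.06-0.02j), (-0.04+0.02j), (-0.02-0.07j), -0.02-0.01j, (-0.05+0.07j)], [-0.06-0.04j, (-0.05+0.01j), (-0.01-0.09j), -0.02-0.02j, -0.08+0.07j], [(0.01-0.04j), (-0.01-0.03j), (0.05-0.01j), 0.01-0.02j, -0.05-0.04j]] + [[(0.07+0j), -0.00+0.00j, (-0+0j), -0.01+0.00j, -0.04-0.00j],[(0.17+0j), -0.01+0.00j, -0.00+0.00j, -0.02+0.00j, (-0.1-0j)],[(-0.05-0j), 0.00-0.00j, -0j, 0.01-0.00j, 0.03+0.00j],[(-0.19-0j), 0.01-0.00j, 0.00-0.00j, (0.03-0j), 0.11+0.00j],[(-0.1-0j), -0j, 0.00-0.00j, 0.01-0.00j, (0.06+0j)]] + [[0.05-0.00j, -0.04+0.00j, (0.02-0j), (-0.03+0j), (0.02+0j)], [(-0.21+0j), 0.18-0.00j, (-0.08+0j), (0.14-0j), -0.07-0.00j], [0.10-0.00j, (-0.09+0j), (0.04-0j), -0.07+0.00j, (0.03+0j)], [(-0.15+0j), 0.13-0.00j, -0.06+0.00j, (0.11-0j), (-0.05-0j)], [0.13-0.00j, (-0.12+0j), (0.05-0j), (-0.09+0j), 0.04+0.00j]] + [[(0.04+0j), (-0.02-0j), -0.02+0.00j, 0.01+0.00j, (-0.01-0j)], [-0.21-0.00j, 0.11+0.00j, 0.13-0.00j, (-0.06-0j), 0.08+0.00j], [-0.08-0.00j, (0.04+0j), (0.05-0j), -0.02-0.00j, (0.03+0j)], [(0.28+0j), (-0.15-0j), (-0.18+0j), (0.08+0j), -0.11-0.00j], [(0.01+0j), -0.01-0.00j, (-0.01+0j), 0.00+0.00j, (-0.01-0j)]]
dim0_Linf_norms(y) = [0.19, 0.29, 0.24, 0.16, 0.21]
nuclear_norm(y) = 1.40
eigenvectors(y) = [[-0.14+0.22j, -0.14-0.22j, 0.24+0.00j, -0.15+0.00j, 0.11+0.00j], [(0.09+0.32j), 0.09-0.32j, 0.59+0.00j, (0.67+0j), (-0.57+0j)], [-0.52-0.14j, (-0.52+0.14j), -0.18+0.00j, (-0.31+0j), (-0.22+0j)], [-0.63+0.00j, (-0.63-0j), (-0.67+0j), (0.49+0j), 0.78+0.00j], [(-0.08+0.36j), (-0.08-0.36j), (-0.34+0j), (-0.43+0j), (0.04+0j)]]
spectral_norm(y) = 0.47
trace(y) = 0.64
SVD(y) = [[-0.24, 0.13, -0.05, 0.8, -0.53], [0.63, -0.66, 0.21, 0.34, 0.04], [-0.01, 0.16, 0.9, -0.20, -0.34], [0.64, 0.72, -0.00, 0.20, 0.19], [-0.37, 0.02, 0.36, 0.41, 0.75]] @ diag([0.46719842534240813, 0.39872850408886773, 0.2523688150867314, 0.22199494652818702, 0.06457117214589182]) @ [[-0.65, 0.42, -0.28, 0.41, -0.4],[-0.04, -0.75, -0.62, 0.07, -0.21],[-0.65, -0.37, 0.46, -0.47, -0.12],[0.37, -0.11, 0.4, 0.18, -0.81],[-0.14, -0.35, 0.40, 0.76, 0.35]]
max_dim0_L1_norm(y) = 0.77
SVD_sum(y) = [[0.07,-0.05,0.03,-0.05,0.05], [-0.19,0.12,-0.08,0.12,-0.12], [0.00,-0.00,0.0,-0.0,0.00], [-0.19,0.12,-0.08,0.12,-0.12], [0.11,-0.07,0.05,-0.07,0.07]] + [[-0.00,  -0.04,  -0.03,  0.0,  -0.01], [0.01,  0.2,  0.16,  -0.02,  0.05], [-0.00,  -0.05,  -0.04,  0.00,  -0.01], [-0.01,  -0.21,  -0.18,  0.02,  -0.06], [-0.00,  -0.01,  -0.01,  0.0,  -0.00]] + [[0.01, 0.00, -0.01, 0.01, 0.00], [-0.04, -0.02, 0.02, -0.03, -0.01], [-0.15, -0.08, 0.1, -0.11, -0.03], [0.00, 0.0, -0.00, 0.00, 0.00], [-0.06, -0.03, 0.04, -0.04, -0.01]] + [[0.06, -0.02, 0.07, 0.03, -0.14], [0.03, -0.01, 0.03, 0.01, -0.06], [-0.02, 0.00, -0.02, -0.01, 0.04], [0.02, -0.0, 0.02, 0.01, -0.04], [0.03, -0.01, 0.04, 0.02, -0.07]] + [[0.0, 0.01, -0.01, -0.03, -0.01], [-0.0, -0.00, 0.00, 0.0, 0.0], [0.0, 0.01, -0.01, -0.02, -0.01], [-0.00, -0.00, 0.0, 0.01, 0.00], [-0.01, -0.02, 0.02, 0.04, 0.02]]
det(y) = 0.00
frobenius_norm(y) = 0.70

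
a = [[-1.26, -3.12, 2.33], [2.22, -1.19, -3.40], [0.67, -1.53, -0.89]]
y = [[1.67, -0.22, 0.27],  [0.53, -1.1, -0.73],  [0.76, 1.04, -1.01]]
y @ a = [[-2.41, -5.36, 4.4], [-3.6, 0.77, 5.62], [0.67, -2.06, -0.87]]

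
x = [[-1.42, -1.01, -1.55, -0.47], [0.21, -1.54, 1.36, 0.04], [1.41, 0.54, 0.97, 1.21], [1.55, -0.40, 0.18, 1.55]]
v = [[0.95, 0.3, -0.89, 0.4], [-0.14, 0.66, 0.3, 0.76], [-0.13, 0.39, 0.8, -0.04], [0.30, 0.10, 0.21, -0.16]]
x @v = [[-1.15, -1.74, -0.38, -1.2], [0.25, -0.42, 0.45, -1.15], [1.50, 1.28, -0.06, 0.74], [1.97, 0.43, -1.03, 0.06]]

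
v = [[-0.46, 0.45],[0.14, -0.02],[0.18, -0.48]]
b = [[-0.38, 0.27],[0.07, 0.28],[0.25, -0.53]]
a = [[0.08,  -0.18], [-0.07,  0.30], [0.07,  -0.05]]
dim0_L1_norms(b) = [0.7, 1.08]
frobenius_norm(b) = 0.80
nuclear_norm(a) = 0.43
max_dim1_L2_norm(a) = 0.31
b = a + v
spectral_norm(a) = 0.37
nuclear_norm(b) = 1.03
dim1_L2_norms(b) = [0.47, 0.29, 0.59]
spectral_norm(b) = 0.75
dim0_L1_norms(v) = [0.78, 0.95]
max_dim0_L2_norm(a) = 0.35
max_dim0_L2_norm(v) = 0.66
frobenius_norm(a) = 0.38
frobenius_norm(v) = 0.83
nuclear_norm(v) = 1.01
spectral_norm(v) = 0.81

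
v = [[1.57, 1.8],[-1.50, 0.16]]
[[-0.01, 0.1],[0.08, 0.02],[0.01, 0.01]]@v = [[-0.17,-0.0], [0.1,0.15], [0.0,0.02]]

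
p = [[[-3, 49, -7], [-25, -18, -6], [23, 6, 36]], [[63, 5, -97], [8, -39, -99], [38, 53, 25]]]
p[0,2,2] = 36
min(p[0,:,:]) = -25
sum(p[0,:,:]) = 55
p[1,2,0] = 38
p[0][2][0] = 23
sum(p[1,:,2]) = -171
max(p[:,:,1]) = 53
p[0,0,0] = -3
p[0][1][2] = -6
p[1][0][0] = 63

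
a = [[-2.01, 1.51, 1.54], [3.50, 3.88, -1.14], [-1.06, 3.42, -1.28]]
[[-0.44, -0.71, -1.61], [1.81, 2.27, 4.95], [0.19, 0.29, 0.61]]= a @ [[0.34,0.42,0.92],[0.16,0.18,0.38],[-0.0,-0.09,-0.22]]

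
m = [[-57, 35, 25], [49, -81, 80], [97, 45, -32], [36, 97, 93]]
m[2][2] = -32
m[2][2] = -32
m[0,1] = 35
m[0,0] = -57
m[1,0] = 49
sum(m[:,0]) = 125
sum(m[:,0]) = 125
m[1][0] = 49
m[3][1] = 97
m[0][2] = 25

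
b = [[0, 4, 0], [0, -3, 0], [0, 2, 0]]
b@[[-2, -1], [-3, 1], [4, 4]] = [[-12, 4], [9, -3], [-6, 2]]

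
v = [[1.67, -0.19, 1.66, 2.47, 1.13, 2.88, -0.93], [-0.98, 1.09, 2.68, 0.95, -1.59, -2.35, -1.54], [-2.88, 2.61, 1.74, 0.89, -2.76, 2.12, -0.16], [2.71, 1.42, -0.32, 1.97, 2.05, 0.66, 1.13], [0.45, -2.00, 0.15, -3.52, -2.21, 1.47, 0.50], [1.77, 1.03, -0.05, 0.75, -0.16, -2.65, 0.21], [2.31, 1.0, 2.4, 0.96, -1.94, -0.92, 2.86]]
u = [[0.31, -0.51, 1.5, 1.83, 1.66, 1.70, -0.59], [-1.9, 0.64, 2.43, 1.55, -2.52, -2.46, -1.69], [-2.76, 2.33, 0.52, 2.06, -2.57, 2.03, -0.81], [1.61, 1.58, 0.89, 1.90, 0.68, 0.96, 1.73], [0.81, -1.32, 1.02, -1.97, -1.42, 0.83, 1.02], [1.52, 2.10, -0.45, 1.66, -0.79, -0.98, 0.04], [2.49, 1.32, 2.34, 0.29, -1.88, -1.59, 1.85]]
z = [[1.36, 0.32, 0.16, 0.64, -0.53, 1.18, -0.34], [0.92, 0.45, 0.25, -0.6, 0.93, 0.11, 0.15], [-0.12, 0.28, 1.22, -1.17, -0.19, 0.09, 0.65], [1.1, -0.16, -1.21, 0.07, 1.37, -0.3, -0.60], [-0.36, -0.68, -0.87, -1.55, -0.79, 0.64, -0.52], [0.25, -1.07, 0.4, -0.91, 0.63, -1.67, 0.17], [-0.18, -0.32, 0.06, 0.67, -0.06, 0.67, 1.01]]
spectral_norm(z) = 2.93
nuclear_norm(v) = 28.56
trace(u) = 2.82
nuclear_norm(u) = 25.51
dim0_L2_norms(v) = [5.3, 4.01, 4.34, 5.05, 4.93, 5.36, 3.61]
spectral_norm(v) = 6.83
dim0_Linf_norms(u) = [2.76, 2.33, 2.43, 2.06, 2.57, 2.46, 1.85]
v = u + z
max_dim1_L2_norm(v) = 5.57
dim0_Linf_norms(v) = [2.88, 2.61, 2.68, 3.52, 2.76, 2.88, 2.86]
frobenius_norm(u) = 11.30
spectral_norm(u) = 6.78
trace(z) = 1.65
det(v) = 2312.04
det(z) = 0.04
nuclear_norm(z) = 12.12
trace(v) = 4.47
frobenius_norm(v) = 12.44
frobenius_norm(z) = 5.25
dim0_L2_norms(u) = [4.8, 4.06, 3.99, 4.51, 4.73, 4.26, 3.36]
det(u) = -474.23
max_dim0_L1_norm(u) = 11.52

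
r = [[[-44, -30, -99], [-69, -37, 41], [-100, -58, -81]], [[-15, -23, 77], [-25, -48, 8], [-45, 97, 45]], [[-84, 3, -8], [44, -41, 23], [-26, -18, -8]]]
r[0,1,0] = -69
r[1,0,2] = 77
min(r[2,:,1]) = -41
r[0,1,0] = -69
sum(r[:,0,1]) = -50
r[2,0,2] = -8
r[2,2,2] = -8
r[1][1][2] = 8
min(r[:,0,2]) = -99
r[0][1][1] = -37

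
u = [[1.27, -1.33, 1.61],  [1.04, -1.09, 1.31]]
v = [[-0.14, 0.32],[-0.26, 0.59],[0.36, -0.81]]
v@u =[[0.16, -0.16, 0.19], [0.28, -0.3, 0.35], [-0.39, 0.40, -0.48]]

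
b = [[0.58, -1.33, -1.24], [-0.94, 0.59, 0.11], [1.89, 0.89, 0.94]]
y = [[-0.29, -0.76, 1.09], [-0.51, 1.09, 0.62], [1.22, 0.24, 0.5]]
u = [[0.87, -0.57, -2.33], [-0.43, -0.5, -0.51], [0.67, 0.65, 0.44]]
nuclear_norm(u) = 3.82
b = u + y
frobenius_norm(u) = 2.88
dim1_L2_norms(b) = [1.91, 1.12, 2.29]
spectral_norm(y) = 1.37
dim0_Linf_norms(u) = [0.87, 0.65, 2.33]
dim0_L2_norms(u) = [1.18, 1.0, 2.43]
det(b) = 1.23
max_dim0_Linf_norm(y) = 1.22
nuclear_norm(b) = 4.72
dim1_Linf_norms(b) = [1.33, 0.94, 1.89]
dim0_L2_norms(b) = [2.19, 1.71, 1.56]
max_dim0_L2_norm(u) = 2.43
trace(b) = 2.11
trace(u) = 0.81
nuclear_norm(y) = 4.05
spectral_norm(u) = 2.62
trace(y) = 1.30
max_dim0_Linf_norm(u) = 2.33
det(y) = -2.47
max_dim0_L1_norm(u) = 3.28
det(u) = 0.05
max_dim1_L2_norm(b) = 2.29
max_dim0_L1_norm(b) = 3.41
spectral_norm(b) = 2.44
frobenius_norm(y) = 2.34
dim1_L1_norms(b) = [3.15, 1.64, 3.72]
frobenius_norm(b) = 3.18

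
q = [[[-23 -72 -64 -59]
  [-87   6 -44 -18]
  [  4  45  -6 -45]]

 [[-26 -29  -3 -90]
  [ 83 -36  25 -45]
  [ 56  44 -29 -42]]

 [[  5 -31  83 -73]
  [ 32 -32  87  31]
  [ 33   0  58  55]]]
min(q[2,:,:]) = -73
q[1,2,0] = 56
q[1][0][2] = -3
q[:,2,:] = [[4, 45, -6, -45], [56, 44, -29, -42], [33, 0, 58, 55]]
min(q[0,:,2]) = -64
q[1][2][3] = -42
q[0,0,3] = -59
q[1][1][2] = 25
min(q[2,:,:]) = -73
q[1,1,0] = 83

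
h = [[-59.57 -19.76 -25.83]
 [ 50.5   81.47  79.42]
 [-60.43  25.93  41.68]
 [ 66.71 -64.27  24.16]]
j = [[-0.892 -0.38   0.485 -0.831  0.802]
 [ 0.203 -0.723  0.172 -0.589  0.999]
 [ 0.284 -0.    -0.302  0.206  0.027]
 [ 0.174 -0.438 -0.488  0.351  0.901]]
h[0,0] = -59.57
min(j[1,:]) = -0.723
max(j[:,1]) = -0.0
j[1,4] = 0.999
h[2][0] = -60.43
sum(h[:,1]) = 23.36999999999999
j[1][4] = 0.999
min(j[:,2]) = -0.488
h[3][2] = 24.16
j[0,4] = 0.802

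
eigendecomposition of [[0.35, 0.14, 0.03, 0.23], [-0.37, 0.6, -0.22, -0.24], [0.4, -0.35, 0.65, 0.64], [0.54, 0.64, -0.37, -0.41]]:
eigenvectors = [[(0.26+0j), (-0.07-0.29j), -0.07+0.29j, (-0.1+0j)],  [(-0.02+0j), (0.45-0.18j), 0.45+0.18j, 0.31+0.00j],  [0.43+0.00j, (-0.66+0j), (-0.66-0j), 0.91+0.00j],  [-0.86+0.00j, (0.3-0.39j), (0.3+0.39j), (-0.28+0j)]]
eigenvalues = [(-0.37+0j), (0.64+0.46j), (0.64-0.46j), (0.29+0j)]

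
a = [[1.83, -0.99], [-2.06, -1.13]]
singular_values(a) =[2.76, 1.49]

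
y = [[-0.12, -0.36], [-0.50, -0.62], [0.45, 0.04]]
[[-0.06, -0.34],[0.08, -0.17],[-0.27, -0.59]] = y @ [[-0.63,-1.44], [0.38,1.43]]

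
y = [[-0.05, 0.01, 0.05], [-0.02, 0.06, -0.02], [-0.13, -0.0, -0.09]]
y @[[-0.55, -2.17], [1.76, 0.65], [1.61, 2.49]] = [[0.13, 0.24], [0.08, 0.03], [-0.07, 0.06]]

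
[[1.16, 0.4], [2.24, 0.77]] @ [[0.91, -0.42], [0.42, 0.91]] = [[1.22,  -0.12], [2.36,  -0.24]]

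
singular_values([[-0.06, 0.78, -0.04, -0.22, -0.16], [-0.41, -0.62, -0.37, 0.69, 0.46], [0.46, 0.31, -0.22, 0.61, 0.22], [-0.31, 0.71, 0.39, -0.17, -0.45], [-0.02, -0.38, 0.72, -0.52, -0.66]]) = [1.72, 1.25, 0.67, 0.47, 0.05]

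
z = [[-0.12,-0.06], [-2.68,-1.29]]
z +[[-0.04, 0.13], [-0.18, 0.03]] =[[-0.16, 0.07], [-2.86, -1.26]]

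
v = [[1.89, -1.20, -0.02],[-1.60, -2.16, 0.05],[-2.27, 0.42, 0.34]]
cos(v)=[[-0.69, -0.05, 0.03], [-0.03, -0.84, 0.02], [1.75, -0.58, 0.93]]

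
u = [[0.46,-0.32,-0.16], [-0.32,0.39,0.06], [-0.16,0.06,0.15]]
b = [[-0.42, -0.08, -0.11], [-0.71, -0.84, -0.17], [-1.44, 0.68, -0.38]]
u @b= [[0.26, 0.12, 0.06],[-0.23, -0.26, -0.05],[-0.19, 0.06, -0.05]]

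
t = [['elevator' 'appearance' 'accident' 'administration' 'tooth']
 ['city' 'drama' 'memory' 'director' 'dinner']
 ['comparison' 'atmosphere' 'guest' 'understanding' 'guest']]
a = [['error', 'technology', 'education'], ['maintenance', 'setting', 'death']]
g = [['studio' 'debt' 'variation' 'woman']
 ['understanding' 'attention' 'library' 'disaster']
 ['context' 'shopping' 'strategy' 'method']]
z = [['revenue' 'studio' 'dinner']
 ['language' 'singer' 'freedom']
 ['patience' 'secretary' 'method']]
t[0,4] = 'tooth'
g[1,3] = 'disaster'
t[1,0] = 'city'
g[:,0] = ['studio', 'understanding', 'context']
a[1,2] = 'death'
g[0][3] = 'woman'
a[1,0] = 'maintenance'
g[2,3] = 'method'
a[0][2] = 'education'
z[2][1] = 'secretary'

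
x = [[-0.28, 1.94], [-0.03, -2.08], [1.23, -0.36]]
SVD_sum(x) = [[-0.27, 1.94], [0.28, -2.04], [0.07, -0.52]] + [[-0.01,-0.0], [-0.31,-0.04], [1.16,0.16]]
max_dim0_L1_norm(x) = 4.38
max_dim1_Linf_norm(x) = 2.08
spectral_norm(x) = 2.89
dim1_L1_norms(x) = [2.22, 2.11, 1.59]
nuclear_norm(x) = 4.10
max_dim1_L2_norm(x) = 2.08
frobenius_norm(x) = 3.13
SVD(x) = [[0.68, 0.01],[-0.71, 0.26],[-0.18, -0.97]] @ diag([2.8889282597218404, 1.2107408930818109]) @ [[-0.14, 0.99], [-0.99, -0.14]]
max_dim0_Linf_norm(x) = 2.08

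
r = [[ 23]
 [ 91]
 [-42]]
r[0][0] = 23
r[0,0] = 23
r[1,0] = 91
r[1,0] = 91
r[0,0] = 23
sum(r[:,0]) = 72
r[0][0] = 23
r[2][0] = -42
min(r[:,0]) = -42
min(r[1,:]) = 91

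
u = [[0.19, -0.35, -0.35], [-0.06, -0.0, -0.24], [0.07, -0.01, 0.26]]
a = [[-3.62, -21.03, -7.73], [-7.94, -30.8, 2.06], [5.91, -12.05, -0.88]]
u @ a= [[0.02, 11.00, -1.88], [-1.20, 4.15, 0.68], [1.36, -4.3, -0.79]]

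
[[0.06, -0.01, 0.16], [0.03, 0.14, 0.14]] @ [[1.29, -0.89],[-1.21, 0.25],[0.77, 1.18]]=[[0.21, 0.13],  [-0.02, 0.17]]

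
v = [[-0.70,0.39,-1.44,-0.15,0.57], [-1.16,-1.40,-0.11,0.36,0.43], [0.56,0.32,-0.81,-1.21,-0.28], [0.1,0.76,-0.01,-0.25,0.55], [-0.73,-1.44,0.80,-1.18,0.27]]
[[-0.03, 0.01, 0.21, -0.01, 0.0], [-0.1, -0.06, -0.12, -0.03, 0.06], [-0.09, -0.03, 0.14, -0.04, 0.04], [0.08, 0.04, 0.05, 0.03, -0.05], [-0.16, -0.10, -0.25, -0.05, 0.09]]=v @ [[0.01, 0.00, -0.02, 0.0, -0.01],  [0.09, 0.05, 0.1, 0.03, -0.05],  [0.05, 0.01, -0.13, 0.02, -0.02],  [0.06, 0.03, -0.0, 0.02, -0.03],  [0.04, 0.01, -0.05, 0.02, -0.03]]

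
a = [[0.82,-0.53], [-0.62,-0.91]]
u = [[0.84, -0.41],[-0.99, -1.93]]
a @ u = [[1.21, 0.69], [0.38, 2.01]]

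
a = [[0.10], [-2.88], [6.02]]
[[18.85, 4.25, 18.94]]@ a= [[103.66]]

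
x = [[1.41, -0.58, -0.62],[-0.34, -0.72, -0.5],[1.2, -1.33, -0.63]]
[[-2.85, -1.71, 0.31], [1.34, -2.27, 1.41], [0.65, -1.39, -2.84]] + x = [[-1.44, -2.29, -0.31], [1.00, -2.99, 0.91], [1.85, -2.72, -3.47]]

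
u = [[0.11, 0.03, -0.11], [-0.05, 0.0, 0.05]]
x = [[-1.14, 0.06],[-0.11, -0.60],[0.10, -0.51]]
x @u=[[-0.13, -0.03, 0.13], [0.02, -0.00, -0.02], [0.04, 0.00, -0.04]]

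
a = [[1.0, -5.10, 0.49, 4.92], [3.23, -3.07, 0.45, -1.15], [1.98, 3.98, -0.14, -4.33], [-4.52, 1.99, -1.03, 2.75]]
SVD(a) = [[0.76, 0.14, -0.64, 0.08], [0.14, 0.59, 0.38, 0.70], [-0.64, 0.22, -0.67, 0.31], [0.06, -0.76, -0.01, 0.64]] @ diag([9.337792893575788, 7.465296014441451, 1.1535768901968921, 0.35600512897123987]) @ [[-0.04, -0.72, 0.05, 0.7], [0.79, -0.43, 0.15, -0.41], [-0.59, -0.55, -0.03, -0.59], [0.13, -0.08, -0.99, -0.01]]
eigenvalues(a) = [(0.77+4.97j), (0.77-4.97j), (-0.5+0.94j), (-0.5-0.94j)]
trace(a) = 0.54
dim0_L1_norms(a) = [10.73, 14.14, 2.11, 13.15]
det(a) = 28.63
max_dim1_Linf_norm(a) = 5.1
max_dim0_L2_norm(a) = 7.43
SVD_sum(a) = [[-0.26,-5.06,0.34,4.91],[-0.05,-0.93,0.06,0.90],[0.22,4.25,-0.29,-4.13],[-0.02,-0.43,0.03,0.42]] + [[0.82, -0.44, 0.15, -0.42], [3.50, -1.88, 0.64, -1.79], [1.29, -0.69, 0.24, -0.66], [-4.54, 2.43, -0.83, 2.32]] + [[0.43, 0.40, 0.02, 0.43], [-0.26, -0.24, -0.01, -0.26], [0.46, 0.42, 0.02, 0.46], [0.01, 0.01, 0.0, 0.01]] + [[0.00, -0.0, -0.03, -0.00], [0.03, -0.02, -0.25, -0.0], [0.01, -0.01, -0.11, -0.0], [0.03, -0.02, -0.23, -0.0]]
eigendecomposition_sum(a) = [[0.41+3.80j, -1.97-2.56j, 0.35+0.81j, (2.95-1.73j)], [(1.68+0.36j), (-1.37+0.48j), (0.4-0.04j), -0.32-1.51j], [(1.57-3.2j), (0.27+3j), 0.13-0.82j, (-3.19-0.11j)], [-2.27+0.93j, 1.23-1.67j, (-0.44+0.36j), (1.6+1.51j)]] + [[0.41-3.80j, -1.97+2.56j, 0.35-0.81j, 2.95+1.73j],[(1.68-0.36j), (-1.37-0.48j), (0.4+0.04j), -0.32+1.51j],[1.57+3.20j, 0.27-3.00j, 0.13+0.82j, -3.19+0.11j],[(-2.27-0.93j), 1.23+1.67j, (-0.44-0.36j), 1.60-1.51j]] + [[0.09-0.27j, -0.58+0.37j, (-0.11-0.26j), -0.49+0.04j], [(-0.07-0.18j), -0.16+0.45j, (-0.17-0.1j), (-0.25+0.23j)], [-0.58+0.39j, (1.72+0.2j), -0.20+0.69j, 1.03+0.69j], [0.01-0.13j, -0.23+0.23j, (-0.08-0.11j), -0.22+0.07j]] + [[(0.09+0.27j), (-0.58-0.37j), -0.11+0.26j, (-0.49-0.04j)], [(-0.07+0.18j), -0.16-0.45j, -0.17+0.10j, (-0.25-0.23j)], [(-0.58-0.39j), 1.72-0.20j, (-0.2-0.69j), (1.03-0.69j)], [0.01+0.13j, -0.23-0.23j, (-0.08+0.11j), -0.22-0.07j]]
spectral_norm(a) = 9.34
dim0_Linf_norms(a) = [4.52, 5.1, 1.03, 4.92]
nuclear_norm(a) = 18.31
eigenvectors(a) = [[-0.63+0.00j,(-0.63-0j),(0.28-0.22j),(0.28+0.22j)], [(-0.09+0.27j),-0.09-0.27j,(0.06-0.24j),0.06+0.24j], [0.50+0.32j,0.50-0.32j,(-0.89+0j),-0.89-0.00j], [-0.11-0.39j,(-0.11+0.39j),(0.11-0.13j),0.11+0.13j]]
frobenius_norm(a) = 12.02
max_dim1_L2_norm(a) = 7.17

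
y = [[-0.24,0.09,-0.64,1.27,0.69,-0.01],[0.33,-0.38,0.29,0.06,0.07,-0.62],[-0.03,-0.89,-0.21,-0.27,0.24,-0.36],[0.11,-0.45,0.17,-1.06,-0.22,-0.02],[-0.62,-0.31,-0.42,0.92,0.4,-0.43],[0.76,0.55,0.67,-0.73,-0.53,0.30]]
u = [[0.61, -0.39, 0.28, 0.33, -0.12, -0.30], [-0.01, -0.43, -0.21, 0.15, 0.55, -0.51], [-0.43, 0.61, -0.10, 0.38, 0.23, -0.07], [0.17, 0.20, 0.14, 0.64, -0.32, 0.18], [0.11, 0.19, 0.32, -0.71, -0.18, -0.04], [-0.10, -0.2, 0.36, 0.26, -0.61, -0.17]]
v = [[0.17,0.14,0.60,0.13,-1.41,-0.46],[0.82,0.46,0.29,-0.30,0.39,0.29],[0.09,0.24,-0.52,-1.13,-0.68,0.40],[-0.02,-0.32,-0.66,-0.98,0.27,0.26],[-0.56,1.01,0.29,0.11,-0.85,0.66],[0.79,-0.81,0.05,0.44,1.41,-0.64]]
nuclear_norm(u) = 4.40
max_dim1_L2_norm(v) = 1.97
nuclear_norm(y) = 5.43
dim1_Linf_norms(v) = [1.41, 0.82, 1.13, 0.98, 1.01, 1.41]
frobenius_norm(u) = 2.09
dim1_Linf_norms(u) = [0.61, 0.55, 0.61, 0.64, 0.71, 0.61]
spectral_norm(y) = 2.61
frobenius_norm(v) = 3.78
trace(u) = 0.37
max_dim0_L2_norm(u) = 1.12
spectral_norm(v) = 2.78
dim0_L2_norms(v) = [1.28, 1.44, 1.11, 1.6, 2.32, 1.17]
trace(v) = -2.36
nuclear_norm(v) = 7.21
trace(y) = -1.19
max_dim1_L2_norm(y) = 1.6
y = v @ u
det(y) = 0.00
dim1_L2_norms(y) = [1.6, 0.85, 1.05, 1.19, 1.36, 1.49]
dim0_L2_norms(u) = [0.78, 0.91, 0.62, 1.12, 0.94, 0.65]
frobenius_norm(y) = 3.14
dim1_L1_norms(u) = [2.03, 1.86, 1.82, 1.65, 1.55, 1.7]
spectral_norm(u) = 1.20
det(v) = -0.00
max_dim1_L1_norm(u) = 2.03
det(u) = -0.00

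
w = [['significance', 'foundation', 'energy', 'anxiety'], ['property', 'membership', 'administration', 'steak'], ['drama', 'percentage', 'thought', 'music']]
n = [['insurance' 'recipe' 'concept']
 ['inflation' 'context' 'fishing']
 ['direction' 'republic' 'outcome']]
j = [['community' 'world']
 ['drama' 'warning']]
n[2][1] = 'republic'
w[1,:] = ['property', 'membership', 'administration', 'steak']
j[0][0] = 'community'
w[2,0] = 'drama'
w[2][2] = 'thought'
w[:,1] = ['foundation', 'membership', 'percentage']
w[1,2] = 'administration'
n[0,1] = 'recipe'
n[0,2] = 'concept'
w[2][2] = 'thought'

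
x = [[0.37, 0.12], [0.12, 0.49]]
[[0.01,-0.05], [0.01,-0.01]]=x@[[0.02, -0.13], [0.02, 0.01]]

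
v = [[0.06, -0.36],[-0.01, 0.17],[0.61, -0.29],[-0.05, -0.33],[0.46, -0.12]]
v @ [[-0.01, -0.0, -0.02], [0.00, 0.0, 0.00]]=[[-0.0, 0.0, -0.00], [0.0, 0.00, 0.0], [-0.01, 0.00, -0.01], [0.0, 0.00, 0.00], [-0.0, 0.00, -0.01]]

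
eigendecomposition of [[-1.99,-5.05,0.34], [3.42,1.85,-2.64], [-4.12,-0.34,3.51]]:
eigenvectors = [[(-0.29+0.5j), (-0.29-0.5j), (0.67+0j)], [0.51-0.18j, 0.51+0.18j, (-0.19+0j)], [(-0.6+0j), (-0.6-0j), (0.72+0j)]]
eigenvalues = [(1.8+3.34j), (1.8-3.34j), (-0.23+0j)]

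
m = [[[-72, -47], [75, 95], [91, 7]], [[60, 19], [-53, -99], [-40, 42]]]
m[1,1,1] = -99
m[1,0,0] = 60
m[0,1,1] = 95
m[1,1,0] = -53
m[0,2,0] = 91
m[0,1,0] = 75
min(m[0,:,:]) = -72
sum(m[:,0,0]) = -12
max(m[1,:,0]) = 60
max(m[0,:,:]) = 95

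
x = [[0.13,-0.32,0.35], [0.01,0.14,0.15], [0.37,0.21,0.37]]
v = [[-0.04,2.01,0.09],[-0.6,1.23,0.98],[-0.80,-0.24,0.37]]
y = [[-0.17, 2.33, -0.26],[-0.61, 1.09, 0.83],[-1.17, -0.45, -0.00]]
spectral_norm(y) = 2.63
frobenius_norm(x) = 0.78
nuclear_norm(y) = 4.75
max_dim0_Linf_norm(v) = 2.01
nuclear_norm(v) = 4.04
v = x + y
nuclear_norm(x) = 1.18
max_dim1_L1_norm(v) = 2.81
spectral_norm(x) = 0.64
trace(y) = 0.92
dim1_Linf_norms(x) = [0.35, 0.15, 0.37]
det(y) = -2.73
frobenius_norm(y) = 3.06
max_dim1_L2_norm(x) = 0.56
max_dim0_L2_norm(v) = 2.37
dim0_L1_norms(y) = [1.95, 3.87, 1.09]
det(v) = -1.06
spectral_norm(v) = 2.47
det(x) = -0.03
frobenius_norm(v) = 2.78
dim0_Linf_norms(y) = [1.17, 2.33, 0.83]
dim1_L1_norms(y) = [2.76, 2.53, 1.62]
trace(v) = 1.56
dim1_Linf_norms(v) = [2.01, 1.23, 0.8]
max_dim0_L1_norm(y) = 3.87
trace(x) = 0.64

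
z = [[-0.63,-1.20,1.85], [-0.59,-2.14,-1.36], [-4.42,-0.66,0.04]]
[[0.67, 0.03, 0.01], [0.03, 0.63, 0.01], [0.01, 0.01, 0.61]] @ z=[[-0.48, -0.87, 1.20], [-0.43, -1.39, -0.8], [-2.71, -0.44, 0.03]]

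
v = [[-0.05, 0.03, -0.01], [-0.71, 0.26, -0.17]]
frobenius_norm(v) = 0.78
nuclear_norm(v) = 0.79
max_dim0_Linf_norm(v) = 0.71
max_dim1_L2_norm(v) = 0.77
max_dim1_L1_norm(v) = 1.14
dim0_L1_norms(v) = [0.76, 0.29, 0.18]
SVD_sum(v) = [[-0.05, 0.02, -0.01], [-0.71, 0.26, -0.17]] + [[0.0, 0.01, 0.0],  [-0.0, -0.00, -0.0]]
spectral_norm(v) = 0.78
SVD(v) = [[-0.07, -1.0], [-1.00, 0.07]] @ diag([0.7771565769833967, 0.011298444647395293]) @ [[0.92,-0.34,0.22], [-0.28,-0.93,-0.24]]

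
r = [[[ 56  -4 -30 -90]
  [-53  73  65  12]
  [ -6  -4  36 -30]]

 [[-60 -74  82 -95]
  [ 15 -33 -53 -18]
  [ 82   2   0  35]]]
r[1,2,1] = 2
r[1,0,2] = 82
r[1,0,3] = -95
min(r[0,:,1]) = -4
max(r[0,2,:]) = 36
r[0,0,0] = 56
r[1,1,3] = -18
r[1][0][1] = -74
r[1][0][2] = 82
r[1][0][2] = 82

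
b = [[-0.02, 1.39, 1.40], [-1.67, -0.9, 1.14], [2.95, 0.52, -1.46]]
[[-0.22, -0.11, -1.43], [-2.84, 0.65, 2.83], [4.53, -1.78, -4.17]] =b @ [[1.3, -0.89, -1.35], [0.25, 0.36, -0.87], [-0.39, -0.45, -0.18]]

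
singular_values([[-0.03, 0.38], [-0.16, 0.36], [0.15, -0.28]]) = [0.62, 0.11]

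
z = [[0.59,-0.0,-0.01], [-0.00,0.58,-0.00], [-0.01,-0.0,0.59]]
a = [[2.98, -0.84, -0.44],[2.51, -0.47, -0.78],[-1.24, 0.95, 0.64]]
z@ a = [[1.77,-0.51,-0.27], [1.46,-0.27,-0.45], [-0.76,0.57,0.38]]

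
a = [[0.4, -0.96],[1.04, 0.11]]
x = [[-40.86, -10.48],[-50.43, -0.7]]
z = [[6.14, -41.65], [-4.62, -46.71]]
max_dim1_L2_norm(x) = 50.43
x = z @ a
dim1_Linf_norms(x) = [40.86, 50.43]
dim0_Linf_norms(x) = [50.43, 10.48]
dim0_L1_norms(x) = [91.29, 11.18]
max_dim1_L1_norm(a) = 1.36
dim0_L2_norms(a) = [1.11, 0.97]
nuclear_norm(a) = 2.06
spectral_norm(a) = 1.18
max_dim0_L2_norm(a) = 1.11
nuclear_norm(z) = 70.24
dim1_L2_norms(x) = [42.18, 50.43]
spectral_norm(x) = 65.30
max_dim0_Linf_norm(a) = 1.04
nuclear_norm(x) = 72.96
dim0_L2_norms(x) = [64.91, 10.5]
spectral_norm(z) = 62.59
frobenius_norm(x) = 65.75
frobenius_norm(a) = 1.47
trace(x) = -41.56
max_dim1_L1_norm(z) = 51.33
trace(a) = 0.51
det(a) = 1.04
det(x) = -499.90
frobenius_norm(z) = 63.05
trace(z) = -40.57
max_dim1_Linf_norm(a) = 1.04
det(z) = -479.22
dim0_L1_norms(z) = [10.76, 88.36]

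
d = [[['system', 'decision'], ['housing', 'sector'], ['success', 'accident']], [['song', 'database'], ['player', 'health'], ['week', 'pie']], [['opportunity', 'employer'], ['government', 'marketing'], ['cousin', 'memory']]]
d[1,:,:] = [['song', 'database'], ['player', 'health'], ['week', 'pie']]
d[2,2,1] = 'memory'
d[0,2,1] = 'accident'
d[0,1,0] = 'housing'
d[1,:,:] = [['song', 'database'], ['player', 'health'], ['week', 'pie']]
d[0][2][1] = 'accident'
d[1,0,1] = 'database'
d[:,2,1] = ['accident', 'pie', 'memory']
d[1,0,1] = 'database'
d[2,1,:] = ['government', 'marketing']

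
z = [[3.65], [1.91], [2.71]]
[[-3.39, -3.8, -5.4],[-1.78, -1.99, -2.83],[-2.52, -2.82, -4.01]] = z @ [[-0.93,-1.04,-1.48]]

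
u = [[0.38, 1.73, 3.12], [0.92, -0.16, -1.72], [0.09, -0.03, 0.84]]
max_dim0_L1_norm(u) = 5.68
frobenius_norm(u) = 4.17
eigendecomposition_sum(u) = [[-0.52, 0.82, 1.4],[0.46, -0.72, -1.23],[0.03, -0.04, -0.08]] + [[0.89,0.89,1.88], [0.39,0.39,0.82], [0.10,0.1,0.22]] + [[0.01, 0.02, -0.16], [0.08, 0.17, -1.3], [-0.04, -0.09, 0.7]]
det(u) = -1.72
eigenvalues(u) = [-1.31, 1.5, 0.87]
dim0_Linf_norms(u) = [0.92, 1.73, 3.12]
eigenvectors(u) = [[0.75,-0.91,-0.11], [-0.66,-0.40,-0.88], [-0.04,-0.11,0.47]]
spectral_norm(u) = 3.98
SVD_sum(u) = [[-0.02, 1.43, 3.25], [0.01, -0.66, -1.51], [-0.00, 0.3, 0.69]] + [[0.43,  0.27,  -0.12], [0.87,  0.55,  -0.24], [-0.11,  -0.07,  0.03]] + [[-0.03, 0.03, -0.02], [0.04, -0.05, 0.02], [0.2, -0.27, 0.12]]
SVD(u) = [[-0.89,  -0.44,  -0.12], [0.41,  -0.89,  0.18], [-0.19,  0.11,  0.98]] @ diag([3.984880879351246, 1.1854872530115714, 0.36337907249581014]) @ [[0.01,-0.40,-0.92], [-0.82,-0.52,0.22], [0.57,-0.75,0.33]]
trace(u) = 1.06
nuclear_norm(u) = 5.53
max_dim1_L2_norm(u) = 3.59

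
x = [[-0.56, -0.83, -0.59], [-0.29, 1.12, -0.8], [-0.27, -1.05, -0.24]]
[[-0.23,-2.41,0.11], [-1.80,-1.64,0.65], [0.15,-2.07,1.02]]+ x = [[-0.79, -3.24, -0.48], [-2.09, -0.52, -0.15], [-0.12, -3.12, 0.78]]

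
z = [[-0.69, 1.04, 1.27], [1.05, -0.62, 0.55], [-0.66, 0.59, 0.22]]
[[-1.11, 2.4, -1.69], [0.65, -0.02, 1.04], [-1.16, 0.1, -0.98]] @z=[[4.4, -3.64, -0.46],[-1.16, 1.30, 1.04],[1.55, -1.85, -1.63]]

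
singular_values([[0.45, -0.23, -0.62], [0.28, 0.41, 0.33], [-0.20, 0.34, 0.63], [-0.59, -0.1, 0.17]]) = [1.17, 0.74, 0.05]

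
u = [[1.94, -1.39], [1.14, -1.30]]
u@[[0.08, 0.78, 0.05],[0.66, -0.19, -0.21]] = [[-0.76,1.78,0.39], [-0.77,1.14,0.33]]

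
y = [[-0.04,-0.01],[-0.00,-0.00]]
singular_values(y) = [0.04, -0.0]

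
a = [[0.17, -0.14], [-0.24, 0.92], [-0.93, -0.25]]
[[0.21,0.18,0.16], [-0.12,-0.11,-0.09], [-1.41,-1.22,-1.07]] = a @ [[1.45, 1.26, 1.10], [0.25, 0.21, 0.19]]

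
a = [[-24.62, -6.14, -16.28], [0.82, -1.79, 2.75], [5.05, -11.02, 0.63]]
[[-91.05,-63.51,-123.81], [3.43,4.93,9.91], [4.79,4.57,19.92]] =a@ [[2.81, 1.45, 3.39], [0.91, 0.34, -0.11], [1.00, 1.58, 2.52]]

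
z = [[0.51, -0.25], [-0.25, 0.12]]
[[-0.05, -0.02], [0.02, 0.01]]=z @[[-0.02, -0.05], [0.14, -0.01]]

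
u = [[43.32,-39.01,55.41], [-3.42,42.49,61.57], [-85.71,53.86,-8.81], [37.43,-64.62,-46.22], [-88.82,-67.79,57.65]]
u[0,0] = 43.32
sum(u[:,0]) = -97.19999999999999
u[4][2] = 57.65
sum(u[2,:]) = -40.66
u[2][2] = -8.81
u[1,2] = 61.57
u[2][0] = -85.71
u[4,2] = 57.65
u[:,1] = [-39.01, 42.49, 53.86, -64.62, -67.79]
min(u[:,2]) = -46.22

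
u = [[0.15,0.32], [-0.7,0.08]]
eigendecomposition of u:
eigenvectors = [[(-0.04-0.56j), (-0.04+0.56j)], [(0.83+0j), (0.83-0j)]]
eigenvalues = [(0.12+0.47j), (0.12-0.47j)]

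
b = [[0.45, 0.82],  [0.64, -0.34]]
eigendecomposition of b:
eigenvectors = [[0.89, -0.56],[0.46, 0.83]]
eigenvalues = [0.88, -0.77]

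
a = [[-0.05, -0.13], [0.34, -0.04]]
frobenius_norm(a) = 0.37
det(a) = 0.05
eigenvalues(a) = [(-0.04+0.21j), (-0.04-0.21j)]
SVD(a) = [[-0.12, 0.99], [0.99, 0.12]] @ diag([0.3443887024882512, 0.1341507420719648]) @ [[1.00, -0.07], [-0.07, -1.00]]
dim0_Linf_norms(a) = [0.34, 0.13]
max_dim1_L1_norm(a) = 0.38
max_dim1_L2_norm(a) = 0.34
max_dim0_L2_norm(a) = 0.34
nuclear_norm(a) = 0.48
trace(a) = -0.09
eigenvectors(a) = [[0.01-0.53j, 0.01+0.53j], [(-0.85+0j), (-0.85-0j)]]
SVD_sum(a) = [[-0.04, 0.00], [0.34, -0.02]] + [[-0.01, -0.13],[-0.0, -0.02]]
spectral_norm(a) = 0.34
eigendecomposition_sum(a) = [[-0.02+0.10j, -0.07-0.01j], [0.17+0.04j, (-0.02+0.11j)]] + [[(-0.02-0.1j), (-0.07+0.01j)], [0.17-0.04j, (-0.02-0.11j)]]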